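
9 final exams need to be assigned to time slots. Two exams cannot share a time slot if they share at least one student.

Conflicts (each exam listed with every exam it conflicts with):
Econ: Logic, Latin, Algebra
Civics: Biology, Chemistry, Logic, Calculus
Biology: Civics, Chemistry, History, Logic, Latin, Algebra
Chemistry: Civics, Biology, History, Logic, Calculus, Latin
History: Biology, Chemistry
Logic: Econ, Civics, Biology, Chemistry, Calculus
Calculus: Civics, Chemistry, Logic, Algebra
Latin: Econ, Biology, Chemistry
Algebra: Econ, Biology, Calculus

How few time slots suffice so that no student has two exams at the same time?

4

Civics, Chemistry, Logic, Calculus are mutually in conflict, so at least 4 time slots are needed.
4 time slots suffice: time slot 1 → {Econ, Chemistry}; time slot 2 → {Biology, Calculus}; time slot 3 → {History, Logic, Latin, Algebra}; time slot 4 → {Civics}. No two conflicting exams share a time slot.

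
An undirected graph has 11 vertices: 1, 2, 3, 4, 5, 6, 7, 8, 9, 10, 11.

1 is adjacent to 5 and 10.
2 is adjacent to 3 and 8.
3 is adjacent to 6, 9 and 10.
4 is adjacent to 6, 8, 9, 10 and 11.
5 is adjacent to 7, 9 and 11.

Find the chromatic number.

The cycle 9-3-10-1-5-9 has odd length 5, so it cannot be 2-colored; at least 3 colors are needed.
3 colors suffice: color a → {3, 4, 5}; color b → {6, 7, 8, 9, 10, 11}; color c → {1, 2}. Every edge joins two different colors.

3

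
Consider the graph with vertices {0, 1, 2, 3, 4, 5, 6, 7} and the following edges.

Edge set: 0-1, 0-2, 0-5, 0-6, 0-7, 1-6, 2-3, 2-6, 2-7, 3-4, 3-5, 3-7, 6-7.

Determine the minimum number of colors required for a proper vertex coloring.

4

0, 2, 6, 7 form a clique, so at least 4 colors are needed.
4 colors suffice: 0=red, 1=blue, 2=blue, 3=red, 4=blue, 5=blue, 6=yellow, 7=green. Each edge has distinct colors on its endpoints.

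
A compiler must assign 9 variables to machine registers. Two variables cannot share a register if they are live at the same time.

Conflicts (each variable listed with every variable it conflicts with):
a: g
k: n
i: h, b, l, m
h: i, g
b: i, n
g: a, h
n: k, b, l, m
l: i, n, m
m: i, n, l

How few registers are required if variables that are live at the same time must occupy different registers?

i, l, m are mutually in conflict, so at least 3 registers are needed.
Using 3 registers: a=2, k=2, i=1, h=2, b=2, g=1, n=1, l=2, m=3. Each listed conflict is separated.

3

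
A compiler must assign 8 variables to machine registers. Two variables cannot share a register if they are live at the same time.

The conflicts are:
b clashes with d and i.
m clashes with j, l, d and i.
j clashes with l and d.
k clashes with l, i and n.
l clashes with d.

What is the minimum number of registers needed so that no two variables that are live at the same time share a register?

m, j, l, d pairwise conflict, so at least 4 registers are needed.
Using 4 registers: b=1, m=1, j=4, k=1, l=3, d=2, i=2, n=2. Each listed conflict is separated.

4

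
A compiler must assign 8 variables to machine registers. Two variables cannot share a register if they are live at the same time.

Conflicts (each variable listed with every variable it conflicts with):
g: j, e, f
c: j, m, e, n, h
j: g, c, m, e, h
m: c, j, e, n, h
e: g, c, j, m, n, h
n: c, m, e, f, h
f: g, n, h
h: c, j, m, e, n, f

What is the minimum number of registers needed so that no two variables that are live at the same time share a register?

5

c, m, e, n, h all conflict with each other, so at least 5 registers are needed.
Using 5 registers: g=1, c=3, j=5, m=4, e=2, n=5, f=2, h=1. Every pair that conflicts lands in different registers.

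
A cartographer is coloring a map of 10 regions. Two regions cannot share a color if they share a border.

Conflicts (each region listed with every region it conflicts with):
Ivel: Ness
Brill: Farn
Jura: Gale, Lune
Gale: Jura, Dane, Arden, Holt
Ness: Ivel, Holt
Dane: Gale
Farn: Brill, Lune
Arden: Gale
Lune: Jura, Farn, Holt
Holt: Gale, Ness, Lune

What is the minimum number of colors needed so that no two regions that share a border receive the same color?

Gale and Arden conflict, so at least 2 colors are needed.
2 colors suffice: color 1 → {Brill, Gale, Ness, Lune}; color 2 → {Ivel, Jura, Dane, Farn, Arden, Holt}. No two conflicting regions share a color.

2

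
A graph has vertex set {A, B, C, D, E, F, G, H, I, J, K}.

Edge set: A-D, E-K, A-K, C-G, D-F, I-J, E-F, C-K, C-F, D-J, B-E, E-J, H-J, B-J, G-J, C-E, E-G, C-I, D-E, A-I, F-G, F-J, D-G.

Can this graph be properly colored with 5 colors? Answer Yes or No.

The chromatic number is 5. D, E, F, G, J are pairwise adjacent (a clique of size 5), so at least 5 colors are needed.
5 colors suffice: color 1 → {A, C, J}; color 2 → {E, H, I}; color 3 → {B, F, K}; color 4 → {D}; color 5 → {G}.
That is already a proper 5-coloring.

Yes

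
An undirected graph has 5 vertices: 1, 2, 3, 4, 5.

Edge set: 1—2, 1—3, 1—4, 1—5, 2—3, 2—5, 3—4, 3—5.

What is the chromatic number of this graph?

1, 2, 3, 5 are mutually adjacent (a clique of size 4), so at least 4 colors are needed.
4 colors suffice: color a → {1}; color b → {3}; color c → {4, 5}; color d → {2}. Every edge joins two different colors.

4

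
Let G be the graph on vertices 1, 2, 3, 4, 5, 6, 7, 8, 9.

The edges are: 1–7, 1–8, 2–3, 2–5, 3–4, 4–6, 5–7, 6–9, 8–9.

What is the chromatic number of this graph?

3

The cycle 6-4-3-2-5-7-1-8-9-6 has odd length 9, so it cannot be 2-colored; at least 3 colors are needed.
A valid assignment using 3 colors: 1=red, 2=green, 3=blue, 4=red, 5=red, 6=blue, 7=blue, 8=blue, 9=red. No two adjacent vertices share a color.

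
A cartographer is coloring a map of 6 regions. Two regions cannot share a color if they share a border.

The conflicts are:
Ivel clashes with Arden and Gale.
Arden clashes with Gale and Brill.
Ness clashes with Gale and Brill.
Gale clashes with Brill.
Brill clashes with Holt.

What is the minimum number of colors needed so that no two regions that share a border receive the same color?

3

Arden, Gale, Brill pairwise conflict, so at least 3 colors are needed.
3 colors suffice: color 1 → {Ivel, Brill}; color 2 → {Gale, Holt}; color 3 → {Arden, Ness}. Each listed conflict is separated.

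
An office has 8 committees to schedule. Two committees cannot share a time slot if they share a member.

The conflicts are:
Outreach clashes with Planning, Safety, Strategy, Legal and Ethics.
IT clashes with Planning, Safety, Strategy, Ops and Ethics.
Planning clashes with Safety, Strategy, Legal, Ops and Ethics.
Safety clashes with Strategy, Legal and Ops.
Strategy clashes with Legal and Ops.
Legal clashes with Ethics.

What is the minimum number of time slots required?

5

IT, Planning, Safety, Strategy, Ops pairwise conflict, so at least 5 time slots are needed.
5 time slots suffice: time slot 1 → {Planning}; time slot 2 → {Safety, Ethics}; time slot 3 → {Strategy}; time slot 4 → {Outreach, IT}; time slot 5 → {Legal, Ops}. Each listed conflict is separated.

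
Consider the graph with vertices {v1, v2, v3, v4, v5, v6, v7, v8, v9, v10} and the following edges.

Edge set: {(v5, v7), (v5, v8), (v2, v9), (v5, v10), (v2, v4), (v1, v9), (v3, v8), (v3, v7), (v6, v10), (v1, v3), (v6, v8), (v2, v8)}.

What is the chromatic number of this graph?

3

The cycle v1-v3-v8-v2-v9-v1 has odd length 5, so it cannot be 2-colored; at least 3 colors are needed.
A valid assignment using 3 colors: v1=3, v2=2, v3=2, v4=1, v5=2, v6=2, v7=1, v8=1, v9=1, v10=1. Every edge joins two different colors.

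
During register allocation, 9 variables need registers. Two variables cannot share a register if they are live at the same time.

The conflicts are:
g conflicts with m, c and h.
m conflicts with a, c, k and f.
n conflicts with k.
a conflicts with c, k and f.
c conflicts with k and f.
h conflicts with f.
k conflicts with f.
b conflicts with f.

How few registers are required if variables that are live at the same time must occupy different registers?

m, a, c, k, f are mutually in conflict, so at least 5 registers are needed.
5 registers suffice: register 1 → {g, n, f}; register 2 → {h, k, b}; register 3 → {m}; register 4 → {c}; register 5 → {a}. Every pair that conflicts lands in different registers.

5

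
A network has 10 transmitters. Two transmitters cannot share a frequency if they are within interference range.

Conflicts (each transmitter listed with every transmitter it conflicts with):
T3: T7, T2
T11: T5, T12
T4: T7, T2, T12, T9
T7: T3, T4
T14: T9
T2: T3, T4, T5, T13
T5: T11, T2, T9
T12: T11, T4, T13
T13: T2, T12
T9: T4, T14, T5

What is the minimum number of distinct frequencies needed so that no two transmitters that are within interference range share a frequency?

3

The cycle T12-T4-T2-T5-T11-T12 has odd length 5, so it cannot be 2-colored; at least 3 frequencies are needed.
Using 3 frequencies: T3=2, T11=3, T4=2, T7=1, T14=2, T2=1, T5=2, T12=1, T13=2, T9=1. No two conflicting transmitters share a frequency.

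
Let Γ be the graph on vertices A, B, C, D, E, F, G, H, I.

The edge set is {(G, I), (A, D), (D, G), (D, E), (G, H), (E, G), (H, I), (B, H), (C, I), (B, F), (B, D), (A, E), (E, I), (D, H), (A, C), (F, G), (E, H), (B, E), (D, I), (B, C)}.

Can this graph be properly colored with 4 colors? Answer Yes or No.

D, E, G, H, I are pairwise adjacent (a clique of size 5), so at least 5 colors are needed.
So 4 colors are not enough.

No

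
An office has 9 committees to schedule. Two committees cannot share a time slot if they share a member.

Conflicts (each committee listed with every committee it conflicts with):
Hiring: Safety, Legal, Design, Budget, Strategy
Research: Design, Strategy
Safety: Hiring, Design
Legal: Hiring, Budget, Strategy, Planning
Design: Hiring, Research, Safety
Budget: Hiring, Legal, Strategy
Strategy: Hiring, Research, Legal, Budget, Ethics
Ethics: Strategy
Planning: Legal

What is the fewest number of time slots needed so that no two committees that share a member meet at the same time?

Hiring, Legal, Budget, Strategy all conflict with each other, so at least 4 time slots are needed.
Using 4 time slots: Hiring=1, Research=1, Safety=3, Legal=3, Design=2, Budget=4, Strategy=2, Ethics=1, Planning=1. No two conflicting committees share a time slot.

4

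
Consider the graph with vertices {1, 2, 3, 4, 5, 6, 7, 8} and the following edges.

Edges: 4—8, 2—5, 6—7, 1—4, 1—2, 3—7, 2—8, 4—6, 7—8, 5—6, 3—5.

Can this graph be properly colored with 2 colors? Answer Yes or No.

No

The cycle 8-2-5-6-4-8 has odd length 5, so it cannot be 2-colored; at least 3 colors are needed.
So 2 colors are not enough.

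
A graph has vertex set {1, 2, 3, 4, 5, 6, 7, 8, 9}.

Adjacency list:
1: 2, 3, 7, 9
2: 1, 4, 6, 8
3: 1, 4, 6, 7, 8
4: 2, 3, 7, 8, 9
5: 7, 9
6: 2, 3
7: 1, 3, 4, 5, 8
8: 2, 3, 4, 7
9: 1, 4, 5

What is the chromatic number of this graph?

4

3, 4, 7, 8 are mutually adjacent (a clique of size 4), so at least 4 colors are needed.
A valid assignment using 4 colors: 1=b, 2=a, 3=a, 4=b, 5=b, 6=b, 7=c, 8=d, 9=a. Every edge joins two different colors.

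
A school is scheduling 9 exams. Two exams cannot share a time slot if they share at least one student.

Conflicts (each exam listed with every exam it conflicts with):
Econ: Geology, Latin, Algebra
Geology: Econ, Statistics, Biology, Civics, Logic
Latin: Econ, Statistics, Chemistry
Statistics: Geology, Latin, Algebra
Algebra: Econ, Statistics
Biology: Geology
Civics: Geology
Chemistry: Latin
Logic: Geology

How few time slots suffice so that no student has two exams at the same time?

Geology and Civics conflict, so at least 2 time slots are needed.
2 time slots suffice: time slot 1 → {Geology, Latin, Algebra}; time slot 2 → {Econ, Statistics, Biology, Civics, Chemistry, Logic}. Every pair that conflicts lands in different time slots.

2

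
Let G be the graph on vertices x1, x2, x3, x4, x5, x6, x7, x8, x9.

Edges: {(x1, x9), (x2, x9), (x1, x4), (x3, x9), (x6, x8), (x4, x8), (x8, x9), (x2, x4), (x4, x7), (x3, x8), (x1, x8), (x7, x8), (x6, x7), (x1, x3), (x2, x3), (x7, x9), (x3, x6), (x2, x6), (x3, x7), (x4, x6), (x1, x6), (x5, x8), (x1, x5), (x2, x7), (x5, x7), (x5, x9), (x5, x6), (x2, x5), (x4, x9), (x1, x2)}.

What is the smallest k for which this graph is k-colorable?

x1, x2, x4, x9 are mutually adjacent (a clique of size 4), so at least 4 colors are needed.
4 colors suffice: x1=2, x2=1, x3=4, x4=4, x5=4, x6=3, x7=2, x8=1, x9=3. Each edge has distinct colors on its endpoints.

4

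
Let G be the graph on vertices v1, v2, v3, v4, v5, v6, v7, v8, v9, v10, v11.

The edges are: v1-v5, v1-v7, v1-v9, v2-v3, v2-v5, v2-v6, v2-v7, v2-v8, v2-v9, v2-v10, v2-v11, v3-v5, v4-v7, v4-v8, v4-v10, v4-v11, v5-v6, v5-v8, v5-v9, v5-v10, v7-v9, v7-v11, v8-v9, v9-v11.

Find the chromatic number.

v2, v5, v8, v9 are pairwise adjacent (a clique of size 4), so at least 4 colors are needed.
4 colors suffice: color 1 → {v1, v2, v4}; color 2 → {v5, v7}; color 3 → {v3, v6, v9, v10}; color 4 → {v8, v11}. No two adjacent vertices share a color.

4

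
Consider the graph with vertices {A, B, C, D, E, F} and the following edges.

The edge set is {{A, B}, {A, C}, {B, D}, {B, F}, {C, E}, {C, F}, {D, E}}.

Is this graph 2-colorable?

The cycle D-B-F-C-E-D has odd length 5, so it cannot be 2-colored; at least 3 colors are needed.
So 2 colors are not enough.

No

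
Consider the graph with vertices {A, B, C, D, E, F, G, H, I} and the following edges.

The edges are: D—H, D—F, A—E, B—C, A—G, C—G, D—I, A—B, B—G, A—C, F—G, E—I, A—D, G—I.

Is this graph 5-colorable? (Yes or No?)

The chromatic number is 4. A, B, C, G are mutually adjacent (a clique of size 4), so at least 4 colors are needed.
One proper 4-coloring: A=red, B=green, C=yellow, D=blue, E=blue, F=red, G=blue, H=red, I=red.
Since 5 ≥ 4, a proper 5-coloring certainly exists.

Yes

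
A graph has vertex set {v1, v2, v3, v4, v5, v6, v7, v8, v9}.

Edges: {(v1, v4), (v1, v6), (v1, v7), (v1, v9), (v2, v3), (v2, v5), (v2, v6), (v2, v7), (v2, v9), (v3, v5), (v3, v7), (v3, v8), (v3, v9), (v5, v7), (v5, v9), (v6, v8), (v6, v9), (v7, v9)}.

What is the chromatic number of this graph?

v2, v3, v5, v7, v9 are pairwise adjacent (a clique of size 5), so at least 5 colors are needed.
5 colors suffice: color 1 → {v4, v8, v9}; color 2 → {v1, v2}; color 3 → {v6, v7}; color 4 → {v3}; color 5 → {v5}. Every edge joins two different colors.

5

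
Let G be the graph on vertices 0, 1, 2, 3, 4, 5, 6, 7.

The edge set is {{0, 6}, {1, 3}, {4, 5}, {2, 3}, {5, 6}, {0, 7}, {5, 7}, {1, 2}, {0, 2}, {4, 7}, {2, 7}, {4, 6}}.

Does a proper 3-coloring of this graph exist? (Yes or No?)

The chromatic number is 3. 1, 2, 3 form a triangle, so at least 3 colors are needed.
3 colors suffice: 0=c, 1=c, 2=a, 3=b, 4=c, 5=a, 6=b, 7=b.
That is already a proper 3-coloring.

Yes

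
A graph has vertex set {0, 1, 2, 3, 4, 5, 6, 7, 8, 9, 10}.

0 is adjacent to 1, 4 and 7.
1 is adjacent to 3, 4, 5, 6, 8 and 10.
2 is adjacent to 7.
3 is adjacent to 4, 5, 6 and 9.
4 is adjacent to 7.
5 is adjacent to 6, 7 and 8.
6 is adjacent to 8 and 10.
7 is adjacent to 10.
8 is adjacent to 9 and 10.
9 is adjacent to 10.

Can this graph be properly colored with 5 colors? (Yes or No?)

Yes

The chromatic number is 4. 1, 3, 5, 6 are pairwise adjacent (a clique of size 4), so at least 4 colors are needed.
4 colors suffice: color red → {1, 7, 9}; color blue → {0, 2, 3, 8}; color green → {4, 6}; color yellow → {5, 10}.
Since 5 ≥ 4, a proper 5-coloring certainly exists.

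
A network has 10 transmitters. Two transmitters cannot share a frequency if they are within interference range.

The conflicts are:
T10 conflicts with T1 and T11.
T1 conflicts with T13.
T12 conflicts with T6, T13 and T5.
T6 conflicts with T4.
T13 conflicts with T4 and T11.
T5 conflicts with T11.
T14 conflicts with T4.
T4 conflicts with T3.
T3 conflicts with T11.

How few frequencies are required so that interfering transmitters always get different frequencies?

T14 and T4 conflict, so at least 2 frequencies are needed.
2 frequencies suffice: frequency 1 → {T1, T12, T4, T11}; frequency 2 → {T10, T6, T13, T5, T14, T3}. Every pair that conflicts lands in different frequencies.

2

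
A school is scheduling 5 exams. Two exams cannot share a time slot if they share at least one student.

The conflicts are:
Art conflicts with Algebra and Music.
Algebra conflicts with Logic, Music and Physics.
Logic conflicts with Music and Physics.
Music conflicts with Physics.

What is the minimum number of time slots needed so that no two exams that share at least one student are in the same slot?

Algebra, Logic, Music, Physics are mutually in conflict, so at least 4 time slots are needed.
Using 4 time slots: Art=3, Algebra=1, Logic=4, Music=2, Physics=3. Each listed conflict is separated.

4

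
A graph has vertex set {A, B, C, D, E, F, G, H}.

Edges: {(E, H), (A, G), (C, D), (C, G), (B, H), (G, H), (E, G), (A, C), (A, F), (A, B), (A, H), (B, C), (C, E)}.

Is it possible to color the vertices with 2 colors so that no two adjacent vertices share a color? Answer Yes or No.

No

A, B, H are pairwise adjacent, so at least 3 colors are needed.
So 2 colors are not enough.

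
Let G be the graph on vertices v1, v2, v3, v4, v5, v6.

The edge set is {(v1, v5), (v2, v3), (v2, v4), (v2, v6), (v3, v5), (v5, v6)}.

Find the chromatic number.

v2 and v3 are adjacent, so at least 2 colors are needed.
2 colors suffice: color 1 → {v2, v5}; color 2 → {v1, v3, v4, v6}. Every edge joins two different colors.

2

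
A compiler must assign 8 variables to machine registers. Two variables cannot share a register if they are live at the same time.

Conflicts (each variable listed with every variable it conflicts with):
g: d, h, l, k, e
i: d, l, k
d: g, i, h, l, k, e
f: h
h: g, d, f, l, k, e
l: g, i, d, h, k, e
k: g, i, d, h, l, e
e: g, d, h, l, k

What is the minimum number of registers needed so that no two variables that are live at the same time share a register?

g, d, h, l, k, e pairwise conflict, so at least 6 registers are needed.
A valid assignment using 6 registers: g=5, i=2, d=3, f=1, h=2, l=4, k=1, e=6. No two conflicting variables share a register.

6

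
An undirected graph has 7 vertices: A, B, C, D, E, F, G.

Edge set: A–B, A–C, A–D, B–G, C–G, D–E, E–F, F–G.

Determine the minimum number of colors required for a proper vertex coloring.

2

A and B are adjacent, so at least 2 colors are needed.
A valid assignment using 2 colors: A=red, B=blue, C=blue, D=blue, E=red, F=blue, G=red. Every edge joins two different colors.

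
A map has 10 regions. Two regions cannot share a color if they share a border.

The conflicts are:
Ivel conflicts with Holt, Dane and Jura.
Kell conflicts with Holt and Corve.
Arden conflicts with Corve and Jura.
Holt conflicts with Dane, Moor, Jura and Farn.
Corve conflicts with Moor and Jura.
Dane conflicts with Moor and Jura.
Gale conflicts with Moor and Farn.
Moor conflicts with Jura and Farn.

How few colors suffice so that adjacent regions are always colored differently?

4

Ivel, Holt, Dane, Jura pairwise conflict, so at least 4 colors are needed.
4 colors suffice: Ivel=2, Kell=2, Arden=2, Holt=1, Corve=1, Dane=4, Gale=1, Moor=2, Jura=3, Farn=3. Each listed conflict is separated.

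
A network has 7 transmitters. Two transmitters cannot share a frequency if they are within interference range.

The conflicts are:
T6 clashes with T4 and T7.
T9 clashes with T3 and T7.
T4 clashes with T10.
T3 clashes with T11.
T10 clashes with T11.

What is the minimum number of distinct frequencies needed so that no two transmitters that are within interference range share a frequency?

The cycle T9-T3-T11-T10-T4-T6-T7-T9 has odd length 7, so it cannot be 2-colored; at least 3 frequencies are needed.
3 frequencies suffice: frequency 1 → {T3, T10, T7}; frequency 2 → {T9, T4, T11}; frequency 3 → {T6}. Each listed conflict is separated.

3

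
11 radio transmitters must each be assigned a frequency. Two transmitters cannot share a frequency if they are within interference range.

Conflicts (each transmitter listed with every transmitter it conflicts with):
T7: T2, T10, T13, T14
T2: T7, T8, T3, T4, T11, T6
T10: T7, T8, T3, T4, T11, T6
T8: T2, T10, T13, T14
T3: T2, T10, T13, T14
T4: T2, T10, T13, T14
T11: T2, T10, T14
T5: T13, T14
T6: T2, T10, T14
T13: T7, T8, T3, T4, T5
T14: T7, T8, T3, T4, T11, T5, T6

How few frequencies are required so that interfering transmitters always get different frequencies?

T10 and T11 conflict, so at least 2 frequencies are needed.
2 frequencies suffice: frequency 1 → {T2, T10, T13, T14}; frequency 2 → {T7, T8, T3, T4, T11, T5, T6}. Every pair that conflicts lands in different frequencies.

2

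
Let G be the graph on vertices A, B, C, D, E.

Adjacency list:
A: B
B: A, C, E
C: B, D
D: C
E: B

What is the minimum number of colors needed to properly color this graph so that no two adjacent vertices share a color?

2

B and E are adjacent, so at least 2 colors are needed.
2 colors suffice: A=2, B=1, C=2, D=1, E=2. Every edge joins two different colors.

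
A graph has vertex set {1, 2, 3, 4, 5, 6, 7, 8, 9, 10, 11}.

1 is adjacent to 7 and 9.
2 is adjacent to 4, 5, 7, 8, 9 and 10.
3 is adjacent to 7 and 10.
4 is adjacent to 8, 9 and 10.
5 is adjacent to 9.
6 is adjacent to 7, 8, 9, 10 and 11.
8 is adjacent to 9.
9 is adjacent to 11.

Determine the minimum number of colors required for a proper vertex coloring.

4

2, 4, 8, 9 are pairwise adjacent (a clique of size 4), so at least 4 colors are needed.
4 colors suffice: color red → {7, 9, 10}; color blue → {1, 2, 3, 6}; color green → {5, 8, 11}; color yellow → {4}. Each edge has distinct colors on its endpoints.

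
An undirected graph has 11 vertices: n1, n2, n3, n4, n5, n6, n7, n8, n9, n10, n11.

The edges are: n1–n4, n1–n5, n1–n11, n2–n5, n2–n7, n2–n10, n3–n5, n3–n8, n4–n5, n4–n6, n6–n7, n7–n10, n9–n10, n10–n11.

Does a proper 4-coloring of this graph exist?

The chromatic number is 3. n2, n7, n10 form a triangle, so at least 3 colors are needed.
One proper 3-coloring: n1=3, n2=3, n3=2, n4=2, n5=1, n6=1, n7=2, n8=1, n9=2, n10=1, n11=2.
Since 4 ≥ 3, a proper 4-coloring certainly exists.

Yes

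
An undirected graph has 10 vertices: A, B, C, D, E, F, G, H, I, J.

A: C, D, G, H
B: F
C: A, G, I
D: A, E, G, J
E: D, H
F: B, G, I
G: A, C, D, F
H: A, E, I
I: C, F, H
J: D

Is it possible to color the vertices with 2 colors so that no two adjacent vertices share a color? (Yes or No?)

No

A, C, G form a triangle, so at least 3 colors are needed.
So 2 colors are not enough.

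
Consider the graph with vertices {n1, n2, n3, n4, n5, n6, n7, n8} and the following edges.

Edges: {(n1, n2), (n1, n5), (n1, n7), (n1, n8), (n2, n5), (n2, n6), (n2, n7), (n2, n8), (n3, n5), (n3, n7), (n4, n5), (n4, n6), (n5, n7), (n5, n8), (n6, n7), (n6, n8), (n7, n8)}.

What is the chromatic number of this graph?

5

n1, n2, n5, n7, n8 are mutually adjacent (a clique of size 5), so at least 5 colors are needed.
5 colors suffice: color R → {n4, n7}; color B → {n5, n6}; color G → {n2, n3}; color Y → {n8}; color P → {n1}. Each edge has distinct colors on its endpoints.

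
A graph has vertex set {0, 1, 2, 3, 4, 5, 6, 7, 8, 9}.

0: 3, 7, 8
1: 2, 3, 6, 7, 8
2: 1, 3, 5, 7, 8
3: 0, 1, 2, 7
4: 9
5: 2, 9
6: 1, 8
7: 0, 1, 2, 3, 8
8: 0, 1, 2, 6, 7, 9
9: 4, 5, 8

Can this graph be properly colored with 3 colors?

1, 2, 7, 8 are mutually adjacent (a clique of size 4), so at least 4 colors are needed.
So 3 colors are not enough.

No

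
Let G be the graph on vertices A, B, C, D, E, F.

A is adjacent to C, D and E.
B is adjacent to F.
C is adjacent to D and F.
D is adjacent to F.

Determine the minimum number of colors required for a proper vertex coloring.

C, D, F are pairwise adjacent, so at least 3 colors are needed.
3 colors suffice: color 1 → {A, F}; color 2 → {B, D, E}; color 3 → {C}. Each edge has distinct colors on its endpoints.

3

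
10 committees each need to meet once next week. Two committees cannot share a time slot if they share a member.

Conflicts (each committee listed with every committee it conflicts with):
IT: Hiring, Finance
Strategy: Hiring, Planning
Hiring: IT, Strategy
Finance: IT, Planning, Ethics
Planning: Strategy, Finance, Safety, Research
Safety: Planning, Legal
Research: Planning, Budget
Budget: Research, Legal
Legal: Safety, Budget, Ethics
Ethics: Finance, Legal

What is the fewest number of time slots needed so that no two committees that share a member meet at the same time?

The cycle Research-Budget-Legal-Safety-Planning-Research has odd length 5, so it cannot be 2-colored; at least 3 time slots are needed.
Using 3 time slots: IT=3, Strategy=2, Hiring=1, Finance=2, Planning=1, Safety=2, Research=3, Budget=2, Legal=1, Ethics=3. No two conflicting committees share a time slot.

3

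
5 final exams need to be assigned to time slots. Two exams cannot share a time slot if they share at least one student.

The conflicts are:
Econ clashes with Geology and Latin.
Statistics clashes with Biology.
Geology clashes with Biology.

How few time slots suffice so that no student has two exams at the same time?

Statistics and Biology conflict, so at least 2 time slots are needed.
Using 2 time slots: Econ=1, Statistics=2, Geology=2, Biology=1, Latin=2. No two conflicting exams share a time slot.

2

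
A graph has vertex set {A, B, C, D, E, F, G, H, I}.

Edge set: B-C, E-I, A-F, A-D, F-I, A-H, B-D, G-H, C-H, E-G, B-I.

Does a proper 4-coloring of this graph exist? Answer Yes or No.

Yes

The chromatic number is 3. The cycle I-F-A-D-B-I has odd length 5, so it cannot be 2-colored; at least 3 colors are needed.
3 colors suffice: A=1, B=1, C=3, D=2, E=3, F=3, G=1, H=2, I=2.
Since 4 ≥ 3, a proper 4-coloring certainly exists.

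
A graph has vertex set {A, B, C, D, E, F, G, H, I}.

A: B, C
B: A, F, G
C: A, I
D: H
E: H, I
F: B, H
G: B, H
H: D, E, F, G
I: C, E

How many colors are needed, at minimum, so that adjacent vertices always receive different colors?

3

The cycle C-I-E-H-F-B-A-C has odd length 7, so it cannot be 2-colored; at least 3 colors are needed.
3 colors suffice: A=2, B=1, C=3, D=2, E=2, F=2, G=2, H=1, I=1. Every edge joins two different colors.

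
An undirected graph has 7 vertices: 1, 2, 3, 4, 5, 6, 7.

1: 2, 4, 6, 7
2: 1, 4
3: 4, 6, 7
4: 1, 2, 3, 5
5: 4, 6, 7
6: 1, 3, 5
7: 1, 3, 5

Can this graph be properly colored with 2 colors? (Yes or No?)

No

1, 2, 4 are mutually adjacent, so at least 3 colors are needed.
So 2 colors are not enough.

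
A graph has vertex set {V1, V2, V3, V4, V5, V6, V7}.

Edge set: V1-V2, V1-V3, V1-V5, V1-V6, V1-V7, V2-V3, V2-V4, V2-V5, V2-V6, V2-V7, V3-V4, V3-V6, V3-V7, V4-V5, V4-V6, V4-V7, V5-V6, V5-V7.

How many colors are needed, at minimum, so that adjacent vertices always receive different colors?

V1, V2, V5, V6 form a clique, so at least 4 colors are needed.
4 colors suffice: color 1 → {V2}; color 2 → {V1, V4}; color 3 → {V6, V7}; color 4 → {V3, V5}. No two adjacent vertices share a color.

4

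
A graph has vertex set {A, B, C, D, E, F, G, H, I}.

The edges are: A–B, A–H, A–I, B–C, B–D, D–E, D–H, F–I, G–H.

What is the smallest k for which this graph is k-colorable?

B and C are adjacent, so at least 2 colors are needed.
2 colors suffice: color 1 → {A, C, D, F, G}; color 2 → {B, E, H, I}. No two adjacent vertices share a color.

2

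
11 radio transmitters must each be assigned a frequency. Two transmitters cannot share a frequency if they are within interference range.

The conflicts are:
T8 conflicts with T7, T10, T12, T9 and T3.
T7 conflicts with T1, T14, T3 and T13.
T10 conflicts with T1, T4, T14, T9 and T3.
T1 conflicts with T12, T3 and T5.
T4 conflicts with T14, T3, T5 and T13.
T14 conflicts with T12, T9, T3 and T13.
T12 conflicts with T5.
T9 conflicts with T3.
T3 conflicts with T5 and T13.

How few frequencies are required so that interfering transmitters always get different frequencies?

T10, T14, T9, T3 are mutually in conflict, so at least 4 frequencies are needed.
4 frequencies suffice: frequency 1 → {T12, T3}; frequency 2 → {T8, T1, T14}; frequency 3 → {T10, T5, T13}; frequency 4 → {T7, T4, T9}. Each listed conflict is separated.

4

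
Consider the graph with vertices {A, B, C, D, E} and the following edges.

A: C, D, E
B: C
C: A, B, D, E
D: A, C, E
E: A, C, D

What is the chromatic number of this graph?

A, C, D, E are pairwise adjacent (a clique of size 4), so at least 4 colors are needed.
A valid assignment using 4 colors: A=green, B=blue, C=red, D=blue, E=yellow. No two adjacent vertices share a color.

4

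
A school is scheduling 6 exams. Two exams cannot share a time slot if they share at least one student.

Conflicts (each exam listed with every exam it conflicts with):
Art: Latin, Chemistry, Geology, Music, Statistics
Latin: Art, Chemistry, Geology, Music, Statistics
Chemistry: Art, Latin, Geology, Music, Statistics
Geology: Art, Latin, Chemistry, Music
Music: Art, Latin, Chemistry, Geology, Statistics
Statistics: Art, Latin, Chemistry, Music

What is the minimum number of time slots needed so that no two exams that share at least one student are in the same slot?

5

Art, Latin, Chemistry, Music, Statistics are mutually in conflict, so at least 5 time slots are needed.
A valid assignment using 5 time slots: Art=3, Latin=4, Chemistry=2, Geology=5, Music=1, Statistics=5. Each listed conflict is separated.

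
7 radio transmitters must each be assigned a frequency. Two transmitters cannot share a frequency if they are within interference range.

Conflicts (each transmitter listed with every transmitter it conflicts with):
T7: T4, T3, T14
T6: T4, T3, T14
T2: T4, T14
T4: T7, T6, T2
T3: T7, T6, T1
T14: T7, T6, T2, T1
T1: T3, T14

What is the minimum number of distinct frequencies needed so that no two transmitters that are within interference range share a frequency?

T3 and T1 conflict, so at least 2 frequencies are needed.
2 frequencies suffice: frequency 1 → {T4, T3, T14}; frequency 2 → {T7, T6, T2, T1}. No two conflicting transmitters share a frequency.

2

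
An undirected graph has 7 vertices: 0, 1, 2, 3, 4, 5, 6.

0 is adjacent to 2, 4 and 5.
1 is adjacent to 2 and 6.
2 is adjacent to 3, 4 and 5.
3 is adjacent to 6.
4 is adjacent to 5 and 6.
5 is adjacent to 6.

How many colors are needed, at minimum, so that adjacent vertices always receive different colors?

0, 2, 4, 5 form a clique, so at least 4 colors are needed.
4 colors suffice: color red → {2, 6}; color blue → {1, 3, 5}; color green → {4}; color yellow → {0}. No two adjacent vertices share a color.

4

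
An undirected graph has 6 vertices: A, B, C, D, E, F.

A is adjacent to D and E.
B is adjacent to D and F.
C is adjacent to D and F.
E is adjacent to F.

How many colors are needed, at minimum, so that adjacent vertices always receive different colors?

The cycle E-F-C-D-A-E has odd length 5, so it cannot be 2-colored; at least 3 colors are needed.
One proper 3-coloring: A=2, B=2, C=2, D=1, E=3, F=1. Each edge has distinct colors on its endpoints.

3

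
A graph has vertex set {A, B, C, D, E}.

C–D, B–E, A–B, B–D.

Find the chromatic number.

B and D are adjacent, so at least 2 colors are needed.
2 colors suffice: color 1 → {B, C}; color 2 → {A, D, E}. Every edge joins two different colors.

2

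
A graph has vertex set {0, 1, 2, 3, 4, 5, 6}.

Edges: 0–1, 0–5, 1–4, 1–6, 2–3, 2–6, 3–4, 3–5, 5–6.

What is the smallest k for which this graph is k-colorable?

The cycle 6-5-3-4-1-6 has odd length 5, so it cannot be 2-colored; at least 3 colors are needed.
A valid assignment using 3 colors: 0=red, 1=blue, 2=blue, 3=red, 4=green, 5=blue, 6=red. Each edge has distinct colors on its endpoints.

3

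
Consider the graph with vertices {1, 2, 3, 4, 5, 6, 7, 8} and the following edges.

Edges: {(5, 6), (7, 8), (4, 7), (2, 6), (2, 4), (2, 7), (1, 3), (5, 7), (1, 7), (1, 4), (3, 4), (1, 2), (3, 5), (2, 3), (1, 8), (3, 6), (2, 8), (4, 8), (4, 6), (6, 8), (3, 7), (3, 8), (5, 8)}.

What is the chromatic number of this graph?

1, 2, 3, 4, 7, 8 are mutually adjacent (a clique of size 6), so at least 6 colors are needed.
One proper 6-coloring: 1=orange, 2=green, 3=red, 4=yellow, 5=green, 6=purple, 7=purple, 8=blue. Each edge has distinct colors on its endpoints.

6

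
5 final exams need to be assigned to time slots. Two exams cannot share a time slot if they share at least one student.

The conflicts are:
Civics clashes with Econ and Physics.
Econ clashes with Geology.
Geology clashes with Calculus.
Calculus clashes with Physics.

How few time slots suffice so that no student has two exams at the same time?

3

The cycle Physics-Civics-Econ-Geology-Calculus-Physics has odd length 5, so it cannot be 2-colored; at least 3 time slots are needed.
3 time slots suffice: Civics=2, Econ=1, Geology=3, Calculus=2, Physics=1. Every pair that conflicts lands in different time slots.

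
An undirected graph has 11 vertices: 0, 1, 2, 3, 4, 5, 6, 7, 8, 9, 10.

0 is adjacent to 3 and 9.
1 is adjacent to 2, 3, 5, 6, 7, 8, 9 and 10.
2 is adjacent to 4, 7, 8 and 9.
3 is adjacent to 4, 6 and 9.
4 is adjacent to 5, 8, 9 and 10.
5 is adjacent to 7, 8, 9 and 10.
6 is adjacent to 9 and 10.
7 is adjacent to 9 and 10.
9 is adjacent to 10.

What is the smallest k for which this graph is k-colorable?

5

1, 5, 7, 9, 10 are pairwise adjacent (a clique of size 5), so at least 5 colors are needed.
5 colors suffice: color red → {8, 9}; color blue → {0, 1, 4}; color green → {2, 3, 5}; color yellow → {10}; color purple → {6, 7}. Each edge has distinct colors on its endpoints.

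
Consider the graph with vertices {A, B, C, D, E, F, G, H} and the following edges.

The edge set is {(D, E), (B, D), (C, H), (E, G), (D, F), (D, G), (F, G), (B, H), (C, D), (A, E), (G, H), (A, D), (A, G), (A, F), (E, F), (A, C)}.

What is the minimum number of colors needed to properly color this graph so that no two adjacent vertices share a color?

A, D, E, F, G form a clique, so at least 5 colors are needed.
5 colors suffice: color 1 → {D, H}; color 2 → {B, C, G}; color 3 → {A}; color 4 → {E}; color 5 → {F}. Every edge joins two different colors.

5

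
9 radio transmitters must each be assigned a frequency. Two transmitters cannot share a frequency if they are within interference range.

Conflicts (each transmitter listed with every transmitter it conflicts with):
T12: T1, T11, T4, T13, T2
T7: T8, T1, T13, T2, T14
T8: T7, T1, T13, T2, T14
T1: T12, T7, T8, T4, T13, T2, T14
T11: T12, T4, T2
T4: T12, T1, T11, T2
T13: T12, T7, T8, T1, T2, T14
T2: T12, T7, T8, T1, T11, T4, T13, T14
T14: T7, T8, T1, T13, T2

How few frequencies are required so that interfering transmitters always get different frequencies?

T7, T8, T1, T13, T2, T14 pairwise conflict, so at least 6 frequencies are needed.
6 frequencies suffice: T12=4, T7=5, T8=6, T1=2, T11=2, T4=3, T13=3, T2=1, T14=4. No two conflicting transmitters share a frequency.

6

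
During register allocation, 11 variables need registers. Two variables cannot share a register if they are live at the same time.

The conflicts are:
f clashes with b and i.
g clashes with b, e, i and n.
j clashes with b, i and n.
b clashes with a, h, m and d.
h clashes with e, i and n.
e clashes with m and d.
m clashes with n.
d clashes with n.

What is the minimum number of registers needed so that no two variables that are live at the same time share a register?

2

j and n conflict, so at least 2 registers are needed.
2 registers suffice: register 1 → {b, e, i, n}; register 2 → {f, g, j, a, h, m, d}. No two conflicting variables share a register.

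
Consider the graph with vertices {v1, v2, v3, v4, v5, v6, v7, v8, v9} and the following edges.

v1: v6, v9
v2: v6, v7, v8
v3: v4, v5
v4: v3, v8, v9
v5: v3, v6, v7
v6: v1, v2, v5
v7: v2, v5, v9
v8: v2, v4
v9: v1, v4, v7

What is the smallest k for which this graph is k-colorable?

3

The cycle v4-v9-v7-v5-v3-v4 has odd length 5, so it cannot be 2-colored; at least 3 colors are needed.
One proper 3-coloring: v1=3, v2=2, v3=3, v4=1, v5=2, v6=1, v7=1, v8=3, v9=2. Each edge has distinct colors on its endpoints.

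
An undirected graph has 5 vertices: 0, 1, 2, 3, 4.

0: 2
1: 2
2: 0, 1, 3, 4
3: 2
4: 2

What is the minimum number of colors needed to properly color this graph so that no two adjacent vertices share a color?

2

0 and 2 are adjacent, so at least 2 colors are needed.
2 colors suffice: color a → {2}; color b → {0, 1, 3, 4}. Each edge has distinct colors on its endpoints.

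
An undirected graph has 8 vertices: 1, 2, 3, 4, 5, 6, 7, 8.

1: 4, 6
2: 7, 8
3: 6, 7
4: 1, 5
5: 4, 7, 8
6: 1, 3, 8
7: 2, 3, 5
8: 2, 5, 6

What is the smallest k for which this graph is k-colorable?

3

The cycle 8-2-7-3-6-8 has odd length 5, so it cannot be 2-colored; at least 3 colors are needed.
3 colors suffice: color a → {1, 7, 8}; color b → {2, 5, 6}; color c → {3, 4}. Each edge has distinct colors on its endpoints.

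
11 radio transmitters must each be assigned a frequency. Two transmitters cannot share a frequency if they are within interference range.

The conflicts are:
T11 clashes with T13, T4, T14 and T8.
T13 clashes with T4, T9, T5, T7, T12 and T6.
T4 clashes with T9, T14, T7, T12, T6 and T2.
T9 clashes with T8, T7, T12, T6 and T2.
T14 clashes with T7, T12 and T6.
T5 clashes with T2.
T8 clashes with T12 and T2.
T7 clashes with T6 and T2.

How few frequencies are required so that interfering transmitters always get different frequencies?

5

T13, T4, T9, T7, T6 are mutually in conflict, so at least 5 frequencies are needed.
5 frequencies suffice: frequency 1 → {T4, T5, T8}; frequency 2 → {T9, T14}; frequency 3 → {T13, T2}; frequency 4 → {T11, T7, T12}; frequency 5 → {T6}. No two conflicting transmitters share a frequency.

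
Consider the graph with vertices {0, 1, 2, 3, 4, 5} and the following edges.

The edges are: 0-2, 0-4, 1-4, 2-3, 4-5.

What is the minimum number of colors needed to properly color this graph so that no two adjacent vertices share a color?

2

1 and 4 are adjacent, so at least 2 colors are needed.
2 colors suffice: color a → {2, 4}; color b → {0, 1, 3, 5}. No two adjacent vertices share a color.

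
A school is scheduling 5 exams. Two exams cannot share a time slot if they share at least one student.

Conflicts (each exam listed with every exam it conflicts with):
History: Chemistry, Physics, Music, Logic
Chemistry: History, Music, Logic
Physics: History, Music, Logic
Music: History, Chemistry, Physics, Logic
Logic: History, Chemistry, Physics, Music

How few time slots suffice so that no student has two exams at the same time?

History, Chemistry, Music, Logic are mutually in conflict, so at least 4 time slots are needed.
4 time slots suffice: time slot 1 → {Music}; time slot 2 → {History}; time slot 3 → {Logic}; time slot 4 → {Chemistry, Physics}. Every pair that conflicts lands in different time slots.

4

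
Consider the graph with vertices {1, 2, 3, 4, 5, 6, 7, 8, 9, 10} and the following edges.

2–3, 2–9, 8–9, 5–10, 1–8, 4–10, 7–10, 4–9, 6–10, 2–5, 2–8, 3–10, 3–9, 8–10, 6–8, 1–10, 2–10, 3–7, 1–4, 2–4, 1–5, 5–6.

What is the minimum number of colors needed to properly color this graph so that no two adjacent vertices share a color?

2, 3, 9 are pairwise adjacent, so at least 3 colors are needed.
A valid assignment using 3 colors: 1=blue, 2=blue, 3=green, 4=green, 5=green, 6=blue, 7=blue, 8=green, 9=red, 10=red. Each edge has distinct colors on its endpoints.

3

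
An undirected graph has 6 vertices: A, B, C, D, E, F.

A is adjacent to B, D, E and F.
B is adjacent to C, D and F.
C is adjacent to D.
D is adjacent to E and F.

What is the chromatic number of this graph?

4

A, B, D, F are pairwise adjacent (a clique of size 4), so at least 4 colors are needed.
4 colors suffice: color 1 → {D}; color 2 → {B, E}; color 3 → {A, C}; color 4 → {F}. Every edge joins two different colors.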